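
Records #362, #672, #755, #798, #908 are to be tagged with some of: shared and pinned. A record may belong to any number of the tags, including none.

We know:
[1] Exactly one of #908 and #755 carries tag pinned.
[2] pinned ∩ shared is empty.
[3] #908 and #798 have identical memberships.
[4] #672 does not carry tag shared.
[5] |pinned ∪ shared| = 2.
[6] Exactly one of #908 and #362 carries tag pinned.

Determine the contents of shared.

shared = {}

From (4): #672 ∉ shared.
Suppose #362 ∈ shared: no assignment then satisfies all the clues, so #362 ∉ shared.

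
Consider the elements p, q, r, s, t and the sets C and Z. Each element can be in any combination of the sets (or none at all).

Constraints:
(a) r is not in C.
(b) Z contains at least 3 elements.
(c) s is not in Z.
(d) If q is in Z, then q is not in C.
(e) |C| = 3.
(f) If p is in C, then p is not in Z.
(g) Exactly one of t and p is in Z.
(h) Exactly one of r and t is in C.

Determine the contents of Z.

Z = {q, r, t}

From (a): r ∉ C.
From (c): s ∉ Z.
(h) (exactly one): t ∈ C.
Suppose p ∈ Z: no assignment then satisfies all the clues, so p ∉ Z.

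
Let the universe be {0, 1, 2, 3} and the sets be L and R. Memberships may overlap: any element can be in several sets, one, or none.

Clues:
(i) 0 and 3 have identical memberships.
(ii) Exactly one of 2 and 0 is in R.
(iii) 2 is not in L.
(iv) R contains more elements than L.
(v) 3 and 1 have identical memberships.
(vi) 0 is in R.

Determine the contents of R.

R = {0, 1, 3}

From (iii): 2 ∉ L.
From (vi): 0 ∈ R.
(i): 3 matches 0: 3 ∈ R.
(ii) (exactly one): 2 ∉ R.
(v): 1 matches 3: 1 ∈ R.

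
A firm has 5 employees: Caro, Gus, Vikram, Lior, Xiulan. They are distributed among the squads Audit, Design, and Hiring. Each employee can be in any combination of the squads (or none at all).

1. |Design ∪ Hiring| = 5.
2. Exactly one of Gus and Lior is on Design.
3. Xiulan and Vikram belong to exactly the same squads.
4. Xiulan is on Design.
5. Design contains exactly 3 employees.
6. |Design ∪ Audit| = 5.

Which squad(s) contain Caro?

Caro: Audit, Hiring

From (4): Xiulan ∈ Design.
(3): Vikram matches Xiulan: Vikram ∈ Design.
Suppose Caro ∉ Audit: no assignment then satisfies all the clues, so Caro ∈ Audit.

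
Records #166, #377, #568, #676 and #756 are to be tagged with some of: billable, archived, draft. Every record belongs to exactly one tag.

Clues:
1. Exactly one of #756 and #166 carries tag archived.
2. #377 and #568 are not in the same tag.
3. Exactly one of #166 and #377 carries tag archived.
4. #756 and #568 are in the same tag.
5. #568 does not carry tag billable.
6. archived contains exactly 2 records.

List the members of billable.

billable = {#377}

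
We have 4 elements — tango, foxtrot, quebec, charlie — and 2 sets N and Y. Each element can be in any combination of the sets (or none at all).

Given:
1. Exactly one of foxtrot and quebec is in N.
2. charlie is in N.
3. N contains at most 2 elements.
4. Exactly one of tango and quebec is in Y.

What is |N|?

2

From (2): charlie ∈ N.
Suppose tango ∈ N: no assignment then satisfies all the clues, so tango ∉ N.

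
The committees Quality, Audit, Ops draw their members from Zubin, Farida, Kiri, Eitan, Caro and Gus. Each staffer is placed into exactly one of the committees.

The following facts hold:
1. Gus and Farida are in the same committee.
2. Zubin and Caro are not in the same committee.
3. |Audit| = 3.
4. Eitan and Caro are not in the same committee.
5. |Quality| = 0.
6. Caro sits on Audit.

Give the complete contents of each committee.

Quality = {}; Audit = {Caro, Farida, Gus}; Ops = {Eitan, Kiri, Zubin}

From (6): Caro ∈ Audit.
(2): Zubin ∉ Audit.
(4): Eitan ∉ Audit.
(5): Quality already has 0, so the rest are out.
Only one committee left: Zubin ∈ Ops.
Only one committee left: Eitan ∈ Ops.
Suppose Farida ∉ Audit: no assignment then satisfies all the clues, so Farida ∈ Audit.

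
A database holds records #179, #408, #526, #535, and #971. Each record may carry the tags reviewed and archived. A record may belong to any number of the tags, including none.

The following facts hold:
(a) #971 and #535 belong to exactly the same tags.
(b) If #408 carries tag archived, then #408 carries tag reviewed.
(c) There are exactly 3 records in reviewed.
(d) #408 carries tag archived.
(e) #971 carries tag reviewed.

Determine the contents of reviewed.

reviewed = {#408, #535, #971}

From (d): #408 ∈ archived.
From (e): #971 ∈ reviewed.
(a): #535 matches #971: #535 ∈ reviewed.
(b): #408 ∈ reviewed.
(c): reviewed already has 3, so the rest are out.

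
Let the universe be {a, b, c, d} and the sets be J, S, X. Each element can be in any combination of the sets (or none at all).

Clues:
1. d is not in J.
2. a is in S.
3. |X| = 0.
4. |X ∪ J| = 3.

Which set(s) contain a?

a: J, S

From (1): d ∉ J.
From (2): a ∈ S.
(3): X already has 0, so the rest are out.
Suppose a ∉ J: no assignment then satisfies all the clues, so a ∈ J.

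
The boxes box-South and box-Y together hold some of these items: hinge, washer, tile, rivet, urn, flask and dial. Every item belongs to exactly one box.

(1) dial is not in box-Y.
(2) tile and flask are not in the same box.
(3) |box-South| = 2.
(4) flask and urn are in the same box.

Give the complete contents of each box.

From (1): dial ∉ box-Y.
Only one box left: dial ∈ box-South.
Suppose hinge ∈ box-South: no assignment then satisfies all the clues, so hinge ∉ box-South.

box-South = {dial, tile}; box-Y = {flask, hinge, rivet, urn, washer}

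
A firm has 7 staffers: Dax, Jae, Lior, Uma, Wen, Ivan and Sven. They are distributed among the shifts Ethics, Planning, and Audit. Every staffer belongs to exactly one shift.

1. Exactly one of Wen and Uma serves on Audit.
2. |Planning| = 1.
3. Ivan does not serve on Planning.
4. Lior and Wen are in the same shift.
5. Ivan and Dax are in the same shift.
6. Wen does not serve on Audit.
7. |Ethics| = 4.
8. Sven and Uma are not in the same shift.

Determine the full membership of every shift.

Ethics = {Dax, Ivan, Lior, Wen}; Planning = {Sven}; Audit = {Jae, Uma}

From (3): Ivan ∉ Planning.
From (6): Wen ∉ Audit.
(1) (exactly one): Uma ∈ Audit.
(4): Lior matches Wen: Lior ∉ Audit.
(5): Dax matches Ivan: Dax ∉ Planning.
(8): Sven ∉ Audit.
Suppose Dax ∉ Ethics: no assignment then satisfies all the clues, so Dax ∈ Ethics.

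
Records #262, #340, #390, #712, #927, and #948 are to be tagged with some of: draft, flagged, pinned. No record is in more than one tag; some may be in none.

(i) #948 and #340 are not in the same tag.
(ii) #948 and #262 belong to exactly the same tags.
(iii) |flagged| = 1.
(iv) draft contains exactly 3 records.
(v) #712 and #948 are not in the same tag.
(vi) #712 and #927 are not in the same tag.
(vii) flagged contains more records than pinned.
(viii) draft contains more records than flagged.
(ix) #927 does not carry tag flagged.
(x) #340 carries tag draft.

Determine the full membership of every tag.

draft = {#340, #390, #927}; flagged = {#712}; pinned = {}

From (ix): #927 ∉ flagged.
From (x): #340 ∈ draft.
(i): #948 ∉ draft.
(ii): #262 matches #948: #262 ∉ draft.
Suppose #262 ∈ flagged: no assignment then satisfies all the clues, so #262 ∉ flagged.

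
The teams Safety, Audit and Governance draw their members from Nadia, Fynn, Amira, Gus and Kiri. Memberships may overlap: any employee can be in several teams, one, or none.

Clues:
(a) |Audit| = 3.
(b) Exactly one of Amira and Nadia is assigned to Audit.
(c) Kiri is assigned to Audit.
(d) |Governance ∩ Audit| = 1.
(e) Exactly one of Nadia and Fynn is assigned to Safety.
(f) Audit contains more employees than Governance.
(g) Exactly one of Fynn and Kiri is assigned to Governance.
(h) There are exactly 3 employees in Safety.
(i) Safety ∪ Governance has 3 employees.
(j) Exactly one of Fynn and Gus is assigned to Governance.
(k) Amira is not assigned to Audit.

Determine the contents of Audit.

Audit = {Fynn, Kiri, Nadia}

From (c): Kiri ∈ Audit.
From (k): Amira ∉ Audit.
(b) (exactly one): Nadia ∈ Audit.
Suppose Fynn ∉ Audit: no assignment then satisfies all the clues, so Fynn ∈ Audit.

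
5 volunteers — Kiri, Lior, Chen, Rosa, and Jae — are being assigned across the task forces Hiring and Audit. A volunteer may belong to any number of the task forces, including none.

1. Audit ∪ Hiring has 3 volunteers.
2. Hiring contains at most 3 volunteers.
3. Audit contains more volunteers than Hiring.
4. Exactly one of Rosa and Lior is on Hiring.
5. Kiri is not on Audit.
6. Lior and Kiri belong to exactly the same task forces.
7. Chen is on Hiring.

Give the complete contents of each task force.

From (5): Kiri ∉ Audit.
From (7): Chen ∈ Hiring.
(6): Lior matches Kiri: Lior ∉ Audit.
Suppose Kiri ∈ Hiring: no assignment then satisfies all the clues, so Kiri ∉ Hiring.

Hiring = {Chen, Rosa}; Audit = {Chen, Jae, Rosa}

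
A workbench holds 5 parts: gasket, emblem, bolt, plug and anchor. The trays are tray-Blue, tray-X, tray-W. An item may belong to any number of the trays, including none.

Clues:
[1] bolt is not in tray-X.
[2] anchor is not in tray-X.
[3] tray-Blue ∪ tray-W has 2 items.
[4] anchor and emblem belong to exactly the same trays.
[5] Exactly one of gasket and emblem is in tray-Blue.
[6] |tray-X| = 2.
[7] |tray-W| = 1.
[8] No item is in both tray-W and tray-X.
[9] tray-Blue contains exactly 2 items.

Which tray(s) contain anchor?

anchor: none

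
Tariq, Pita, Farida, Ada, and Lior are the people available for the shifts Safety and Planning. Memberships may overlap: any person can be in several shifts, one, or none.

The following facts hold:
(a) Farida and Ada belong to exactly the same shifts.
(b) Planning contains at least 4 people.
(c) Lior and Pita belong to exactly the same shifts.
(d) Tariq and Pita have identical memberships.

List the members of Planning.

Planning = {Ada, Farida, Lior, Pita, Tariq}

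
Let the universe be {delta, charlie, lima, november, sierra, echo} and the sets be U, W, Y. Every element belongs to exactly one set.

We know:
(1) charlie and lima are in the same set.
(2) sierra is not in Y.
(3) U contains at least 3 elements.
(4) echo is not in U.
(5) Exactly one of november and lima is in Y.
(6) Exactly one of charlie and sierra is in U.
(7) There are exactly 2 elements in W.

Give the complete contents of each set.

U = {charlie, delta, lima}; W = {echo, sierra}; Y = {november}

From (2): sierra ∉ Y.
From (4): echo ∉ U.
Suppose delta ∉ U: no assignment then satisfies all the clues, so delta ∈ U.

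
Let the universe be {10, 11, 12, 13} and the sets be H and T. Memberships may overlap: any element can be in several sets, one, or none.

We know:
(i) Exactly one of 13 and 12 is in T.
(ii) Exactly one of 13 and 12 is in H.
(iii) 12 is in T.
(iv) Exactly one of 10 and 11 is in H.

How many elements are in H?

2

From (iii): 12 ∈ T.
(i) (exactly one): 13 ∉ T.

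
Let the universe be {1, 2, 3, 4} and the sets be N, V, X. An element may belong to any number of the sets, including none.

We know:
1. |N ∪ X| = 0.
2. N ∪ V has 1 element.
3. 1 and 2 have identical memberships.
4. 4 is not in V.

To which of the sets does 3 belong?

From (4): 4 ∉ V.
Suppose 3 ∈ N: no assignment then satisfies all the clues, so 3 ∉ N.

3: V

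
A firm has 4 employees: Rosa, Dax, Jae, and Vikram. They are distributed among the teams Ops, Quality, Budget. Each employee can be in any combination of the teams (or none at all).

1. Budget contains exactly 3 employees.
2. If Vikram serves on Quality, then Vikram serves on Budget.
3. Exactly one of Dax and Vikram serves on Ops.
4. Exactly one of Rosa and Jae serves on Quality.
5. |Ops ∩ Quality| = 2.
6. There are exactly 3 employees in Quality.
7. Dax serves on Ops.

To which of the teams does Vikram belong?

Vikram: Budget, Quality

From (7): Dax ∈ Ops.
(3) (exactly one): Vikram ∉ Ops.
Suppose Vikram ∉ Quality: no assignment then satisfies all the clues, so Vikram ∈ Quality.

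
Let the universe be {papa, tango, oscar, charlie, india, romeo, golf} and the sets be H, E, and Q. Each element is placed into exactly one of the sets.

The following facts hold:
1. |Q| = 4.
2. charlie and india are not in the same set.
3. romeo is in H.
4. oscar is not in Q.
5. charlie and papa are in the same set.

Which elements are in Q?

From (3): romeo ∈ H.
From (4): oscar ∉ Q.
Suppose papa ∉ Q: no assignment then satisfies all the clues, so papa ∈ Q.

Q = {charlie, golf, papa, tango}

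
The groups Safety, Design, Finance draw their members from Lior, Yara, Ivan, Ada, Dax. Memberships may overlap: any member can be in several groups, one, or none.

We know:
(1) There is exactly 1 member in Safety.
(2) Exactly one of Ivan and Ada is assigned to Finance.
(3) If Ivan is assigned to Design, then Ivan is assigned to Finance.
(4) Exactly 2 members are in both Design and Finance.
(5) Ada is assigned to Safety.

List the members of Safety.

Safety = {Ada}

From (5): Ada ∈ Safety.
(1): Safety already has 1, so the rest are out.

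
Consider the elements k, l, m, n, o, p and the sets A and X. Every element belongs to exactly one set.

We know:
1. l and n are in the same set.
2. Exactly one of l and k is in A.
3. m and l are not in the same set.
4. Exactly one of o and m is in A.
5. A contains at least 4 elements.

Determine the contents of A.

A = {l, n, o, p}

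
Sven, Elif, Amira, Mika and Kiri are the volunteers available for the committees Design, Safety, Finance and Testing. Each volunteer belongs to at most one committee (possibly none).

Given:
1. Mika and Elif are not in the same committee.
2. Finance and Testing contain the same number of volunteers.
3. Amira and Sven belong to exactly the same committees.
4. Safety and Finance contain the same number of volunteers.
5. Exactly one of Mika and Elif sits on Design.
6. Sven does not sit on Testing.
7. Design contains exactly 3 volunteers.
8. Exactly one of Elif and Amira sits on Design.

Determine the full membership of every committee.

Design = {Amira, Mika, Sven}; Safety = {}; Finance = {}; Testing = {}

From (6): Sven ∉ Testing.
(3): Amira matches Sven: Amira ∉ Testing.
Suppose Sven ∉ Design: no assignment then satisfies all the clues, so Sven ∈ Design.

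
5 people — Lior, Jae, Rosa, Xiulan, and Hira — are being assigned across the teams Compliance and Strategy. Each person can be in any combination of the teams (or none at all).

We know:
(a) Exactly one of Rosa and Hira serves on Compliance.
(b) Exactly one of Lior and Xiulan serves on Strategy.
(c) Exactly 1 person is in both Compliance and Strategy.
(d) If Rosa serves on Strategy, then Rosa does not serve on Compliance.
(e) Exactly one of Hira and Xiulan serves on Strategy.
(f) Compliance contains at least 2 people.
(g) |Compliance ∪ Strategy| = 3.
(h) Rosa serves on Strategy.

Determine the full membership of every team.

Compliance = {Hira, Xiulan}; Strategy = {Rosa, Xiulan}

From (h): Rosa ∈ Strategy.
(d): Rosa ∉ Compliance.
(a) (exactly one): Hira ∈ Compliance.
Suppose Lior ∈ Compliance: no assignment then satisfies all the clues, so Lior ∉ Compliance.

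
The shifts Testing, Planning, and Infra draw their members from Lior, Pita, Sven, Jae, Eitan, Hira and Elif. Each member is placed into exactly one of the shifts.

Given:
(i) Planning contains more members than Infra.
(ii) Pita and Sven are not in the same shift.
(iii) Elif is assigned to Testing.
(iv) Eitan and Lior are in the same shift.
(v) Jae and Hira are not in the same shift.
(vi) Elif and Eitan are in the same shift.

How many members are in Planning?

2

From (iii): Elif ∈ Testing.
(vi): Eitan matches Elif: Eitan ∈ Testing.
(iv): Lior matches Eitan: Lior ∈ Testing.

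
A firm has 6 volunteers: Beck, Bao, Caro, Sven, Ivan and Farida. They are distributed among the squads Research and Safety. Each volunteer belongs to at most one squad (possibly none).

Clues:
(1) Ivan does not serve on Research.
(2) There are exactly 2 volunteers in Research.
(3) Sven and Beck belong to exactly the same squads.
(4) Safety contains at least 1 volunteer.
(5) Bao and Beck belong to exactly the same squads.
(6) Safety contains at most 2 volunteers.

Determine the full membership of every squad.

Research = {Caro, Farida}; Safety = {Ivan}

From (1): Ivan ∉ Research.
Suppose Beck ∈ Research: no assignment then satisfies all the clues, so Beck ∉ Research.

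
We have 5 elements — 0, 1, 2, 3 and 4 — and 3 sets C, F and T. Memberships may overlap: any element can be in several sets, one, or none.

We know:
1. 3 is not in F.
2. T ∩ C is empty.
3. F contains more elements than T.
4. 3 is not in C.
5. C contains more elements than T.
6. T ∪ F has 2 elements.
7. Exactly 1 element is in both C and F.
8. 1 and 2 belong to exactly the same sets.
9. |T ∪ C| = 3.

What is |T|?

0

From (1): 3 ∉ F.
From (4): 3 ∉ C.
Suppose 0 ∉ F: no assignment then satisfies all the clues, so 0 ∈ F.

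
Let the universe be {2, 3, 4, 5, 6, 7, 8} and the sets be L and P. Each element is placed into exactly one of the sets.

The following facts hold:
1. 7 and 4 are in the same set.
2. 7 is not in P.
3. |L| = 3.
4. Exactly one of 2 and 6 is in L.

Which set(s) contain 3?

3: P

From (2): 7 ∉ P.
(1): 4 matches 7: 4 ∉ P.
Only one set left: 4 ∈ L.
Only one set left: 7 ∈ L.
Suppose 3 ∈ L: no assignment then satisfies all the clues, so 3 ∉ L.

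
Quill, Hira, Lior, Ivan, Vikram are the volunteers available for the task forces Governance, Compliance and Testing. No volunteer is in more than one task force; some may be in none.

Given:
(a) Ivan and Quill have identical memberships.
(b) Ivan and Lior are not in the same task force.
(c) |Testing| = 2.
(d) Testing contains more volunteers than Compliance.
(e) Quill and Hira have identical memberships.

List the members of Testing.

Testing = {Lior, Vikram}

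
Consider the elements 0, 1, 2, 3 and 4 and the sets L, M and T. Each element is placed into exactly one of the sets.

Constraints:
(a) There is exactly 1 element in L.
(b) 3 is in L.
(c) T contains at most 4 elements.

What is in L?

From (b): 3 ∈ L.
(a): L already has 1, so the rest are out.

L = {3}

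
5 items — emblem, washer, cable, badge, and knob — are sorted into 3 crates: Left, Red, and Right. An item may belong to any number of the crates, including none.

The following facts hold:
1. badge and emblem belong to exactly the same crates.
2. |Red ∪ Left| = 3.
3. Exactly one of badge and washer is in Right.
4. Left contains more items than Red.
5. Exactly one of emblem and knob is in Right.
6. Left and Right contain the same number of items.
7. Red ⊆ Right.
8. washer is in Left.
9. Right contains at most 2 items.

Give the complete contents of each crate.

From (8): washer ∈ Left.
Suppose emblem ∈ Left: no assignment then satisfies all the clues, so emblem ∉ Left.

Left = {cable, washer}; Red = {knob}; Right = {knob, washer}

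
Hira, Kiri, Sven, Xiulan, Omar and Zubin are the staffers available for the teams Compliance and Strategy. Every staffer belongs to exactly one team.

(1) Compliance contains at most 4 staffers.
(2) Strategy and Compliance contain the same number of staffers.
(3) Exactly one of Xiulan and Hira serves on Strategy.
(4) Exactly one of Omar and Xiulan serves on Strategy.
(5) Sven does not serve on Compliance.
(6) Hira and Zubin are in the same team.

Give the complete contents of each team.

Compliance = {Hira, Omar, Zubin}; Strategy = {Kiri, Sven, Xiulan}

From (5): Sven ∉ Compliance.
Only one team left: Sven ∈ Strategy.
Suppose Hira ∉ Compliance: no assignment then satisfies all the clues, so Hira ∈ Compliance.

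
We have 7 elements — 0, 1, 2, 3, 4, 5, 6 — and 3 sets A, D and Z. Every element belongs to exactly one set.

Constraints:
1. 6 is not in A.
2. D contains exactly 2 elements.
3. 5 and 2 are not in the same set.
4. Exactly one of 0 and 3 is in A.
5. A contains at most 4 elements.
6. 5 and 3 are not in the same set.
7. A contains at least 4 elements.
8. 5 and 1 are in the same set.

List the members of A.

A = {0, 1, 4, 5}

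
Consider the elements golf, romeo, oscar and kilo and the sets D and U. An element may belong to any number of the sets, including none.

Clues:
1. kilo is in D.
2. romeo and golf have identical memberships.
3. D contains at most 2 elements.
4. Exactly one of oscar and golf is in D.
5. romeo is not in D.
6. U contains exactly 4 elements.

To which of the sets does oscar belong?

oscar: D, U

From (1): kilo ∈ D.
From (5): romeo ∉ D.
(2): golf matches romeo: golf ∉ D.
(4) (exactly one): oscar ∈ D.
(6): only 4 candidates remain for U, so all are in.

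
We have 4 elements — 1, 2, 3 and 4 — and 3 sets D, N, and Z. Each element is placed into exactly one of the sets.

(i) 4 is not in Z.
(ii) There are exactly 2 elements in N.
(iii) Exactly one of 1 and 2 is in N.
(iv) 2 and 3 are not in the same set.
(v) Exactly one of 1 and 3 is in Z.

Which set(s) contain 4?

From (i): 4 ∉ Z.
Suppose 4 ∈ D: no assignment then satisfies all the clues, so 4 ∉ D.

4: N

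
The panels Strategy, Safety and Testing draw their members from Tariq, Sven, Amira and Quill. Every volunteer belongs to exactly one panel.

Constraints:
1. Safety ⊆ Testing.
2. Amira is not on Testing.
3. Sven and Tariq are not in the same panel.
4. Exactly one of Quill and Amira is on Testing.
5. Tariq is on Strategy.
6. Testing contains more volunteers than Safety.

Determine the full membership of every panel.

Strategy = {Amira, Tariq}; Safety = {}; Testing = {Quill, Sven}

From (2): Amira ∉ Testing.
From (5): Tariq ∈ Strategy.
(1) contrapositive: Amira ∉ Safety.
(3): Sven ∉ Strategy.
(4) (exactly one): Quill ∈ Testing.
Only one panel left: Amira ∈ Strategy.
Suppose Sven ∈ Safety: no assignment then satisfies all the clues, so Sven ∉ Safety.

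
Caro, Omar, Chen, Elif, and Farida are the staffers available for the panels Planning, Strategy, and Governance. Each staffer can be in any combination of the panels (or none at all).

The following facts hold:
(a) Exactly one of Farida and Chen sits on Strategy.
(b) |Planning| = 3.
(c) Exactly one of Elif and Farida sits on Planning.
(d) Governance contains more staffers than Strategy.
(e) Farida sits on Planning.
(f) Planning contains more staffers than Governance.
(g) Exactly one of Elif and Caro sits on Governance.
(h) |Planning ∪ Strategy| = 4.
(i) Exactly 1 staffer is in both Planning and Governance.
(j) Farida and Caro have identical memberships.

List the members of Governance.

Governance = {Elif, Omar}

From (e): Farida ∈ Planning.
(c) (exactly one): Elif ∉ Planning.
(j): Caro matches Farida: Caro ∈ Planning.
Suppose Caro ∈ Governance: no assignment then satisfies all the clues, so Caro ∉ Governance.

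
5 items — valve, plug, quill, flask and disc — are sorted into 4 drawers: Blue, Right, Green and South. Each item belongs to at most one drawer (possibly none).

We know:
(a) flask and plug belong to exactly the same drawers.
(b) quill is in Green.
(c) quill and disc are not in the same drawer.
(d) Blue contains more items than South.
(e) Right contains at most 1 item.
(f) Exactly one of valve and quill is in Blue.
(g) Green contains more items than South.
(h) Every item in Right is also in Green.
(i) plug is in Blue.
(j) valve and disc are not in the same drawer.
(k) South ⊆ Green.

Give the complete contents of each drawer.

From (b): quill ∈ Green.
From (i): plug ∈ Blue.
(a): flask matches plug: flask ∈ Blue.
(c): disc ∉ Green.
(f) (exactly one): valve ∈ Blue.
(h) contrapositive: disc ∉ Right.
(j): disc ∉ Blue.
(k) contrapositive: disc ∉ South.

Blue = {flask, plug, valve}; Right = {}; Green = {quill}; South = {}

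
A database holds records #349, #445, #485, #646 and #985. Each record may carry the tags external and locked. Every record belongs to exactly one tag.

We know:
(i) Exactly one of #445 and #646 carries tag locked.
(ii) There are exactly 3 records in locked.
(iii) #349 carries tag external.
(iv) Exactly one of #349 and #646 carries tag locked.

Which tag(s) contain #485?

From (iii): #349 ∈ external.
(iv) (exactly one): #646 ∈ locked.
(i) (exactly one): #445 ∉ locked.
(ii): only 3 candidates remain for locked, so all are in.
Only one tag left: #445 ∈ external.

#485: locked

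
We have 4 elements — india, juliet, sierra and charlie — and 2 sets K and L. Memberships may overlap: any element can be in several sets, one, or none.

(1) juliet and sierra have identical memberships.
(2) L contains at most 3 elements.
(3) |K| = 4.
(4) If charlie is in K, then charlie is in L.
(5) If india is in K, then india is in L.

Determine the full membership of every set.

K = {charlie, india, juliet, sierra}; L = {charlie, india}

(3): only 4 candidates remain for K, so all are in.
(4): charlie ∈ L.
(5): india ∈ L.
Suppose juliet ∈ L: no assignment then satisfies all the clues, so juliet ∉ L.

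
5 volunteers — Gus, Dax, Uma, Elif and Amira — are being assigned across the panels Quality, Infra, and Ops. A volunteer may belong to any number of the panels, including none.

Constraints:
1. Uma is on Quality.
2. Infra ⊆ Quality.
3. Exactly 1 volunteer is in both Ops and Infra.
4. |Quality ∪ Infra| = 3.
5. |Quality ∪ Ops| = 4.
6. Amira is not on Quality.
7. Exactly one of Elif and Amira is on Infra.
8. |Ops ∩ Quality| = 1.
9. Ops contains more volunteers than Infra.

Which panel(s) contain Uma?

Uma: Quality

From (1): Uma ∈ Quality.
From (6): Amira ∉ Quality.
(2) contrapositive: Amira ∉ Infra.
(7) (exactly one): Elif ∈ Infra.
(2) with Elif ∈ Infra: Elif ∈ Quality.
Suppose Uma ∈ Infra: no assignment then satisfies all the clues, so Uma ∉ Infra.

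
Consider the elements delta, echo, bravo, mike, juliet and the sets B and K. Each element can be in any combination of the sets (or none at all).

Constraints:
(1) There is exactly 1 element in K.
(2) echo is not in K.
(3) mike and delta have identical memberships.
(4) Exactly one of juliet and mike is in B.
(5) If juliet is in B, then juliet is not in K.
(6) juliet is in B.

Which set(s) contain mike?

From (2): echo ∉ K.
From (6): juliet ∈ B.
(4) (exactly one): mike ∉ B.
(5): juliet ∉ K.
(3): delta matches mike: delta ∉ B.
Suppose mike ∈ K: no assignment then satisfies all the clues, so mike ∉ K.

mike: none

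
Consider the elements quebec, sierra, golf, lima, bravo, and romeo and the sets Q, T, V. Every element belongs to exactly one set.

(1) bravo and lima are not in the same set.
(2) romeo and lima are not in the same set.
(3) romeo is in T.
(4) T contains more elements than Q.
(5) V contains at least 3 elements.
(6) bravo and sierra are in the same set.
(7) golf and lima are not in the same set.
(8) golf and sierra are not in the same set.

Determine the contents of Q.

From (3): romeo ∈ T.
(2): lima ∉ T.
Suppose quebec ∈ Q: no assignment then satisfies all the clues, so quebec ∉ Q.

Q = {lima}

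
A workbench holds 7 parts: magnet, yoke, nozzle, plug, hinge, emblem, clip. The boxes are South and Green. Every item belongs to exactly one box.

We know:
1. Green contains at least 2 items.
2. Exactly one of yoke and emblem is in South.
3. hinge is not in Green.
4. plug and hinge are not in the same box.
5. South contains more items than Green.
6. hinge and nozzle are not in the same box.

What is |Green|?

From (3): hinge ∉ Green.
Only one box left: hinge ∈ South.
(4): plug ∉ South.
(6): nozzle ∉ South.
Only one box left: nozzle ∈ Green.
Only one box left: plug ∈ Green.
Suppose magnet ∉ South: no assignment then satisfies all the clues, so magnet ∈ South.

3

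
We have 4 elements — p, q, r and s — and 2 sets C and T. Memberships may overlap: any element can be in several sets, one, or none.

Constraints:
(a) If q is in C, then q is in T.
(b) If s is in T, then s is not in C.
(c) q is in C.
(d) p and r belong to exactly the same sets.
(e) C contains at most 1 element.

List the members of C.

C = {q}

From (c): q ∈ C.
(a): q ∈ T.
(e): C already has 1, so the rest are out.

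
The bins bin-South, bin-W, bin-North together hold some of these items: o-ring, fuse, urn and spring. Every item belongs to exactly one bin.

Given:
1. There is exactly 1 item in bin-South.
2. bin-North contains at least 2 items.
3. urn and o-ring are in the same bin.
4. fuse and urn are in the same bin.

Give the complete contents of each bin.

bin-South = {spring}; bin-W = {}; bin-North = {fuse, o-ring, urn}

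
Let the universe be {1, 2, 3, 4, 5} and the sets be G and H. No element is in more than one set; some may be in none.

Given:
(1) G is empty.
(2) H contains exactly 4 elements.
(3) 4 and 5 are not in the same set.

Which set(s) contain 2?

2: H

(1): G already has 0, so the rest are out.
Suppose 2 ∉ H: no assignment then satisfies all the clues, so 2 ∈ H.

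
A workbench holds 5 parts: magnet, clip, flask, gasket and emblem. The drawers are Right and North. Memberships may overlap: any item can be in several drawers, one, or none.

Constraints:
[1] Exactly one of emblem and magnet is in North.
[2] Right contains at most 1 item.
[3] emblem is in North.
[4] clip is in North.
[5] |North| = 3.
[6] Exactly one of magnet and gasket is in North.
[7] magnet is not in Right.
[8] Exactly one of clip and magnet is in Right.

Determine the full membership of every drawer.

Right = {clip}; North = {clip, emblem, gasket}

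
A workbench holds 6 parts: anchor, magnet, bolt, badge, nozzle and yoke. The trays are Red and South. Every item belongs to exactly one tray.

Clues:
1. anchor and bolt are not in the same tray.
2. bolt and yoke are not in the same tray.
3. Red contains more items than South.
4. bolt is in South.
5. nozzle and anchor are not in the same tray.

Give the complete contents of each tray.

Red = {anchor, badge, magnet, yoke}; South = {bolt, nozzle}

From (4): bolt ∈ South.
(1): anchor ∉ South.
(2): yoke ∉ South.
Only one tray left: anchor ∈ Red.
Only one tray left: yoke ∈ Red.
(5): nozzle ∉ Red.
Only one tray left: nozzle ∈ South.
Suppose magnet ∉ Red: no assignment then satisfies all the clues, so magnet ∈ Red.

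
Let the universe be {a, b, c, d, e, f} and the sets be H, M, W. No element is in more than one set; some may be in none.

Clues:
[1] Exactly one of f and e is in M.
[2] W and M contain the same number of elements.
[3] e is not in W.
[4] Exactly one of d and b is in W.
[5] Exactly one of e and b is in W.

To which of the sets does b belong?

From (3): e ∉ W.
(5) (exactly one): b ∈ W.
(4) (exactly one): d ∉ W.

b: W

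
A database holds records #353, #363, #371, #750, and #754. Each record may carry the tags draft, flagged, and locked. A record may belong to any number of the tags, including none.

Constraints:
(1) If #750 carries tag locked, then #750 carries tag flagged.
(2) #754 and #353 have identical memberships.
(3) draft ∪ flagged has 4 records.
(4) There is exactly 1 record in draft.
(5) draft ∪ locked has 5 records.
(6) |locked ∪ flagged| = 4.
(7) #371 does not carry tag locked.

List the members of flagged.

flagged = {#353, #750, #754}

From (7): #371 ∉ locked.
Suppose #353 ∉ flagged: no assignment then satisfies all the clues, so #353 ∈ flagged.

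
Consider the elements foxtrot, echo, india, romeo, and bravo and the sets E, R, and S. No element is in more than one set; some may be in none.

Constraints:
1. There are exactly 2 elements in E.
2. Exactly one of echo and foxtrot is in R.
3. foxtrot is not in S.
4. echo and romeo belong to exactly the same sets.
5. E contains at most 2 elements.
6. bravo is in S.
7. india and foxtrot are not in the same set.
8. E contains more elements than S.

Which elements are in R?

From (3): foxtrot ∉ S.
From (6): bravo ∈ S.
Suppose foxtrot ∉ R: no assignment then satisfies all the clues, so foxtrot ∈ R.

R = {foxtrot}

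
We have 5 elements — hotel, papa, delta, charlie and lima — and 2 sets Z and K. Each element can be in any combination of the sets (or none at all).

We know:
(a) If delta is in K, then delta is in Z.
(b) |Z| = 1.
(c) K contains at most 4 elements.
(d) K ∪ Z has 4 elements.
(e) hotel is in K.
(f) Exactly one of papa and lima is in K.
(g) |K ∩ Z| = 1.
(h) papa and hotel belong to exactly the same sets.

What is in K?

K = {charlie, delta, hotel, papa}

From (e): hotel ∈ K.
(h): papa matches hotel: papa ∈ K.
(f) (exactly one): lima ∉ K.
Suppose delta ∉ K: no assignment then satisfies all the clues, so delta ∈ K.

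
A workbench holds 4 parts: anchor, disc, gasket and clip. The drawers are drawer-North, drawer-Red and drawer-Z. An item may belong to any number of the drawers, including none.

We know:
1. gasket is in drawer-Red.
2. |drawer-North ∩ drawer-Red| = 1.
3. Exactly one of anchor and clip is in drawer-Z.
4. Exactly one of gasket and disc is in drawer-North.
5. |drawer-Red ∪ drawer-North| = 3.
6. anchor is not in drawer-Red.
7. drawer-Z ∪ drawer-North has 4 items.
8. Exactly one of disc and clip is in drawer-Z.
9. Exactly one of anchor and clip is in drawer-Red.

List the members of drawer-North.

drawer-North = {clip, disc}

From (1): gasket ∈ drawer-Red.
From (6): anchor ∉ drawer-Red.
(9) (exactly one): clip ∈ drawer-Red.
Suppose anchor ∈ drawer-North: no assignment then satisfies all the clues, so anchor ∉ drawer-North.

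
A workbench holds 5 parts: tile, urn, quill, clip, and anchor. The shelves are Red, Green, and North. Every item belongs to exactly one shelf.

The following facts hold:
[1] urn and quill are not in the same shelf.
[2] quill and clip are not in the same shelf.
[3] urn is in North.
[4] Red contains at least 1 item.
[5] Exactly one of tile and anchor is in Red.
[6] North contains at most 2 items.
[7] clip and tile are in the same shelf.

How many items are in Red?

2

From (3): urn ∈ North.
(1): quill ∉ North.
Suppose tile ∈ North: no assignment then satisfies all the clues, so tile ∉ North.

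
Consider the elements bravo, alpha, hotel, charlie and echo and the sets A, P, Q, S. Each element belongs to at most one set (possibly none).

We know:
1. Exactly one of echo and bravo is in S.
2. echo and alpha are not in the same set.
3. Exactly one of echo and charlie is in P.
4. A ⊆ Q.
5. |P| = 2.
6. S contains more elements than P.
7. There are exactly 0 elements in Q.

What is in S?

S = {alpha, bravo, charlie}

(7): Q already has 0, so the rest are out.
(4) contrapositive: bravo ∉ A.
(4) contrapositive: alpha ∉ A.
(4) contrapositive: hotel ∉ A.
(4) contrapositive: charlie ∉ A.
(4) contrapositive: echo ∉ A.
Suppose bravo ∉ S: no assignment then satisfies all the clues, so bravo ∈ S.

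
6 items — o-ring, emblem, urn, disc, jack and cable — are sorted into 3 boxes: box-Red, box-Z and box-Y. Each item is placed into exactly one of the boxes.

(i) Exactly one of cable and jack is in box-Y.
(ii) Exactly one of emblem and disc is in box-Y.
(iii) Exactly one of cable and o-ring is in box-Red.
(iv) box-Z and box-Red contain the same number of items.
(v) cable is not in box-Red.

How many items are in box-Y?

2

From (v): cable ∉ box-Red.
(iii) (exactly one): o-ring ∈ box-Red.
Suppose urn ∈ box-Y: no assignment then satisfies all the clues, so urn ∉ box-Y.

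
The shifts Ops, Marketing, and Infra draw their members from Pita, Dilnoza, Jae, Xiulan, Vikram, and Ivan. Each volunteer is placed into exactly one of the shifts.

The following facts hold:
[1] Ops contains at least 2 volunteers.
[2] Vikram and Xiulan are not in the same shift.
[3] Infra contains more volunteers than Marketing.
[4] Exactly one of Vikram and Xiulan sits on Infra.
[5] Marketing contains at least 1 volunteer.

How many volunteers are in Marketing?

1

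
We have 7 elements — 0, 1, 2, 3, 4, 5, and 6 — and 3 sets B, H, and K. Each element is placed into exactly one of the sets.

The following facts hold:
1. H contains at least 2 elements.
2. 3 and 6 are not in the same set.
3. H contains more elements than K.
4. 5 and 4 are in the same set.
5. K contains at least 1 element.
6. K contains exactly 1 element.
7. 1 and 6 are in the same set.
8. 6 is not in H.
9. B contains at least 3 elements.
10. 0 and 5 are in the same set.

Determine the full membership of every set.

B = {1, 2, 6}; H = {0, 4, 5}; K = {3}

From (8): 6 ∉ H.
(7): 1 matches 6: 1 ∉ H.
Suppose 0 ∈ B: no assignment then satisfies all the clues, so 0 ∉ B.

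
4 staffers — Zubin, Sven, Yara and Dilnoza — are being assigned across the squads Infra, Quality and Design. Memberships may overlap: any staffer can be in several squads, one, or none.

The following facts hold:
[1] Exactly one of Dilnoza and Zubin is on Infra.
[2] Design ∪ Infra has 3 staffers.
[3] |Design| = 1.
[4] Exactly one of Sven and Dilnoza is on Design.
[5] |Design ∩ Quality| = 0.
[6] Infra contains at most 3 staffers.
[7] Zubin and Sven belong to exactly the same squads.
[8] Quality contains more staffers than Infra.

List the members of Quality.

Quality = {Sven, Yara, Zubin}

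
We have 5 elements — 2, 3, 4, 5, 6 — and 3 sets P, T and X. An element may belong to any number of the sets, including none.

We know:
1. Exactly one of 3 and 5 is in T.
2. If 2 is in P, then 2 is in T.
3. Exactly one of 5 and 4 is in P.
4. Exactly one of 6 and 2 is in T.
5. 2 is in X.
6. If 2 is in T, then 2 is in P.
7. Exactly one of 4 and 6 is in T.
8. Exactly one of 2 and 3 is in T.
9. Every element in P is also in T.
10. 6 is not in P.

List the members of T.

T = {2, 4, 5}

From (5): 2 ∈ X.
From (10): 6 ∉ P.
Suppose 2 ∉ T: no assignment then satisfies all the clues, so 2 ∈ T.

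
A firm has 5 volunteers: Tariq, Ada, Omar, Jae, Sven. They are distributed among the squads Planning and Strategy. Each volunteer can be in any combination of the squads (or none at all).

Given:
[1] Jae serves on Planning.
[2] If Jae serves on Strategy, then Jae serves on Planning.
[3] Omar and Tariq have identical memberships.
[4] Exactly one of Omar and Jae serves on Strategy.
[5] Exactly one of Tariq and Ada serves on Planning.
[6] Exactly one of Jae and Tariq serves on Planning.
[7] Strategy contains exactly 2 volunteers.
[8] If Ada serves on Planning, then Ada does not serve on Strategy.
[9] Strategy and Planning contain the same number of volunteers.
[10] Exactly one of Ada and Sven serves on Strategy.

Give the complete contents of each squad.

Planning = {Ada, Jae}; Strategy = {Jae, Sven}

From (1): Jae ∈ Planning.
(6) (exactly one): Tariq ∉ Planning.
(3): Omar matches Tariq: Omar ∉ Planning.
(5) (exactly one): Ada ∈ Planning.
(8): Ada ∉ Strategy.
(10) (exactly one): Sven ∈ Strategy.
Suppose Tariq ∈ Strategy: no assignment then satisfies all the clues, so Tariq ∉ Strategy.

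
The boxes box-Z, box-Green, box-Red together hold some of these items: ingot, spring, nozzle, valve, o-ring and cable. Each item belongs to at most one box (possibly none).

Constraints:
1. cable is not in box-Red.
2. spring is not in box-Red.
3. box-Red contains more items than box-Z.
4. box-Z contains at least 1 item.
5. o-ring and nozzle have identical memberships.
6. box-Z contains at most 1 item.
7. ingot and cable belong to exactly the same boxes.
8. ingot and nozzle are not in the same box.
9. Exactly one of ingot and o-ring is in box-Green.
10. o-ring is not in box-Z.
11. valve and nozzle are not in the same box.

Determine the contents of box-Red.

box-Red = {nozzle, o-ring}

From (1): cable ∉ box-Red.
From (2): spring ∉ box-Red.
From (10): o-ring ∉ box-Z.
(5): nozzle matches o-ring: nozzle ∉ box-Z.
(7): ingot matches cable: ingot ∉ box-Red.
Suppose nozzle ∉ box-Red: no assignment then satisfies all the clues, so nozzle ∈ box-Red.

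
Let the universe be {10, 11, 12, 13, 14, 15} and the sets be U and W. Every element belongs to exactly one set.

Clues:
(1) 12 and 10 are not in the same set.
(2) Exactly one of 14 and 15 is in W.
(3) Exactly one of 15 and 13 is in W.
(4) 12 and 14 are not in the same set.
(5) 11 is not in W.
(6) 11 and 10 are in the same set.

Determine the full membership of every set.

U = {10, 11, 13, 14}; W = {12, 15}

From (5): 11 ∉ W.
(6): 10 matches 11: 10 ∉ W.
Only one set left: 10 ∈ U.
Only one set left: 11 ∈ U.
(1): 12 ∉ U.
Only one set left: 12 ∈ W.
(4): 14 ∉ W.
Only one set left: 14 ∈ U.
(2) (exactly one): 15 ∈ W.
(3) (exactly one): 13 ∉ W.
Only one set left: 13 ∈ U.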